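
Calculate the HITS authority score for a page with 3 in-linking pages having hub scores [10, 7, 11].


Authority = sum of hub scores of in-linkers
In-link 1: hub score = 10
In-link 2: hub score = 7
In-link 3: hub score = 11
Authority = 10 + 7 + 11 = 28

28


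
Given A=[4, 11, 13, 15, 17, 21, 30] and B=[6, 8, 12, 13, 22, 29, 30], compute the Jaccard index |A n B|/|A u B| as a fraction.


A intersect B = [13, 30]
|A intersect B| = 2
A union B = [4, 6, 8, 11, 12, 13, 15, 17, 21, 22, 29, 30]
|A union B| = 12
Jaccard = 2/12 = 1/6

1/6


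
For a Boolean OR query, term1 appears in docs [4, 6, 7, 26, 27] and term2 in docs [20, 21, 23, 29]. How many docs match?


Boolean OR: find union of posting lists
term1 docs: [4, 6, 7, 26, 27]
term2 docs: [20, 21, 23, 29]
Union: [4, 6, 7, 20, 21, 23, 26, 27, 29]
|union| = 9

9


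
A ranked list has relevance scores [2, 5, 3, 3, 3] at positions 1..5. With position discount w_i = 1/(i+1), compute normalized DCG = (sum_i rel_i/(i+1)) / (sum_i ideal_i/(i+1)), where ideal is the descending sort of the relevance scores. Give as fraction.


Position discount weights w_i = 1/(i+1) for i=1..5:
Weights = [1/2, 1/3, 1/4, 1/5, 1/6]
Actual relevance: [2, 5, 3, 3, 3]
DCG = 2/2 + 5/3 + 3/4 + 3/5 + 3/6 = 271/60
Ideal relevance (sorted desc): [5, 3, 3, 3, 2]
Ideal DCG = 5/2 + 3/3 + 3/4 + 3/5 + 2/6 = 311/60
nDCG = DCG / ideal_DCG = 271/60 / 311/60 = 271/311

271/311


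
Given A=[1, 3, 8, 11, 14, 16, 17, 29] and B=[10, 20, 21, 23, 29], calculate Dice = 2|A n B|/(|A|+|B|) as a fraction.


A intersect B = [29]
|A intersect B| = 1
|A| = 8, |B| = 5
Dice = 2*1 / (8+5)
= 2 / 13 = 2/13

2/13


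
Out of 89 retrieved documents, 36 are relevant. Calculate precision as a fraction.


Precision = relevant_retrieved / total_retrieved
= 36 / 89
= 36 / (36 + 53)
= 36/89

36/89


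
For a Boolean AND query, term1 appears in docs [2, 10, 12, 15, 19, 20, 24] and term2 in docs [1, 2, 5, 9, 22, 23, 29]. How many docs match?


Boolean AND: find intersection of posting lists
term1 docs: [2, 10, 12, 15, 19, 20, 24]
term2 docs: [1, 2, 5, 9, 22, 23, 29]
Intersection: [2]
|intersection| = 1

1


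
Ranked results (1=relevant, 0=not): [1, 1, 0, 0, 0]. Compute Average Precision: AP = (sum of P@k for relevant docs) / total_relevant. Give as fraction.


Computing P@k for each relevant position:
Position 1: relevant, P@1 = 1/1 = 1
Position 2: relevant, P@2 = 2/2 = 1
Position 3: not relevant
Position 4: not relevant
Position 5: not relevant
Sum of P@k = 1 + 1 = 2
AP = 2 / 2 = 1

1


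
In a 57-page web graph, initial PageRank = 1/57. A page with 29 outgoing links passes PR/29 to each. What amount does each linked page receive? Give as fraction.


Initial PR = 1/57 = 1/57
Outlinks = 29
Contribution per link = PR / outlinks
= 1/57 / 29
= 1/1653

1/1653


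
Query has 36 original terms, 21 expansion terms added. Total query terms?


Original terms: 36
Expansion terms: 21
Total = 36 + 21 = 57

57


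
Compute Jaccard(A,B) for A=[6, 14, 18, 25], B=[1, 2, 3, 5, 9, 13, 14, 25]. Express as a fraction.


A intersect B = [14, 25]
|A intersect B| = 2
A union B = [1, 2, 3, 5, 6, 9, 13, 14, 18, 25]
|A union B| = 10
Jaccard = 2/10 = 1/5

1/5


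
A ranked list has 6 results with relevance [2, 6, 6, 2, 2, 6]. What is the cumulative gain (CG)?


Cumulative Gain = sum of relevance scores
Position 1: rel=2, running sum=2
Position 2: rel=6, running sum=8
Position 3: rel=6, running sum=14
Position 4: rel=2, running sum=16
Position 5: rel=2, running sum=18
Position 6: rel=6, running sum=24
CG = 24

24


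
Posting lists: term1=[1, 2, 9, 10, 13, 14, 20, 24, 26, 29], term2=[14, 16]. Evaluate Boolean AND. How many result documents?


Boolean AND: find intersection of posting lists
term1 docs: [1, 2, 9, 10, 13, 14, 20, 24, 26, 29]
term2 docs: [14, 16]
Intersection: [14]
|intersection| = 1

1


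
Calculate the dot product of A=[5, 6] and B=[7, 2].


Dot product = sum of element-wise products
A[0]*B[0] = 5*7 = 35
A[1]*B[1] = 6*2 = 12
Sum = 35 + 12 = 47

47


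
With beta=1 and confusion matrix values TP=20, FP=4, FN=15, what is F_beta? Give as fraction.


P = TP/(TP+FP) = 20/24 = 5/6
R = TP/(TP+FN) = 20/35 = 4/7
beta^2 = 1^2 = 1
(1 + beta^2) = 2
Numerator = (1+beta^2)*P*R = 20/21
Denominator = beta^2*P + R = 5/6 + 4/7 = 59/42
F_beta = 40/59

40/59


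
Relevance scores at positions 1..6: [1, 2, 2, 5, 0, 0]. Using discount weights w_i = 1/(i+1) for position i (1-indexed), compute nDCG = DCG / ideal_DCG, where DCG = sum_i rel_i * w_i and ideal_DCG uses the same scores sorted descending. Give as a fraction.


Position discount weights w_i = 1/(i+1) for i=1..6:
Weights = [1/2, 1/3, 1/4, 1/5, 1/6, 1/7]
Actual relevance: [1, 2, 2, 5, 0, 0]
DCG = 1/2 + 2/3 + 2/4 + 5/5 + 0/6 + 0/7 = 8/3
Ideal relevance (sorted desc): [5, 2, 2, 1, 0, 0]
Ideal DCG = 5/2 + 2/3 + 2/4 + 1/5 + 0/6 + 0/7 = 58/15
nDCG = DCG / ideal_DCG = 8/3 / 58/15 = 20/29

20/29


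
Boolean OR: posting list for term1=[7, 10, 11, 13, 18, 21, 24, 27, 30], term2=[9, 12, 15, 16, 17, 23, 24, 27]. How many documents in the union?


Boolean OR: find union of posting lists
term1 docs: [7, 10, 11, 13, 18, 21, 24, 27, 30]
term2 docs: [9, 12, 15, 16, 17, 23, 24, 27]
Union: [7, 9, 10, 11, 12, 13, 15, 16, 17, 18, 21, 23, 24, 27, 30]
|union| = 15

15


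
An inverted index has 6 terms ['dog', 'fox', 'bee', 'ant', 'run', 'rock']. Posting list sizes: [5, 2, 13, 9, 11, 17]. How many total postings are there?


Summing posting list sizes:
'dog': 5 postings
'fox': 2 postings
'bee': 13 postings
'ant': 9 postings
'run': 11 postings
'rock': 17 postings
Total = 5 + 2 + 13 + 9 + 11 + 17 = 57

57


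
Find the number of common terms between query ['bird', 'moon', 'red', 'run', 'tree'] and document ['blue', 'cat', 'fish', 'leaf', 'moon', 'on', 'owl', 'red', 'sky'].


Query terms: ['bird', 'moon', 'red', 'run', 'tree']
Document terms: ['blue', 'cat', 'fish', 'leaf', 'moon', 'on', 'owl', 'red', 'sky']
Common terms: ['moon', 'red']
Overlap count = 2

2


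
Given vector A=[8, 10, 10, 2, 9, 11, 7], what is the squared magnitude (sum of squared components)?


|A|^2 = sum of squared components
A[0]^2 = 8^2 = 64
A[1]^2 = 10^2 = 100
A[2]^2 = 10^2 = 100
A[3]^2 = 2^2 = 4
A[4]^2 = 9^2 = 81
A[5]^2 = 11^2 = 121
A[6]^2 = 7^2 = 49
Sum = 64 + 100 + 100 + 4 + 81 + 121 + 49 = 519

519


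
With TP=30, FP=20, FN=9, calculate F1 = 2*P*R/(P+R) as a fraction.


F1 = 2 * P * R / (P + R)
P = TP/(TP+FP) = 30/50 = 3/5
R = TP/(TP+FN) = 30/39 = 10/13
2 * P * R = 2 * 3/5 * 10/13 = 12/13
P + R = 3/5 + 10/13 = 89/65
F1 = 12/13 / 89/65 = 60/89

60/89


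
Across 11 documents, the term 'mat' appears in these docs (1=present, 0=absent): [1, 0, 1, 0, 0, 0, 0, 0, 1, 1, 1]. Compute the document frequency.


Checking each document for 'mat':
Doc 1: present
Doc 2: absent
Doc 3: present
Doc 4: absent
Doc 5: absent
Doc 6: absent
Doc 7: absent
Doc 8: absent
Doc 9: present
Doc 10: present
Doc 11: present
df = sum of presences = 1 + 0 + 1 + 0 + 0 + 0 + 0 + 0 + 1 + 1 + 1 = 5

5


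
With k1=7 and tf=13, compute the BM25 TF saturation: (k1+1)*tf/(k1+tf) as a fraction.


BM25 TF component = (k1+1)*tf / (k1+tf)
k1 = 7, tf = 13
Numerator = (7+1)*13 = 104
Denominator = 7 + 13 = 20
= 104/20 = 26/5

26/5


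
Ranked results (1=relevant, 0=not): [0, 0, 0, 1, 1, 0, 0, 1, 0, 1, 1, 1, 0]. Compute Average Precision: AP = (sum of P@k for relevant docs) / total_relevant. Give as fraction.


Computing P@k for each relevant position:
Position 1: not relevant
Position 2: not relevant
Position 3: not relevant
Position 4: relevant, P@4 = 1/4 = 1/4
Position 5: relevant, P@5 = 2/5 = 2/5
Position 6: not relevant
Position 7: not relevant
Position 8: relevant, P@8 = 3/8 = 3/8
Position 9: not relevant
Position 10: relevant, P@10 = 4/10 = 2/5
Position 11: relevant, P@11 = 5/11 = 5/11
Position 12: relevant, P@12 = 6/12 = 1/2
Position 13: not relevant
Sum of P@k = 1/4 + 2/5 + 3/8 + 2/5 + 5/11 + 1/2 = 1047/440
AP = 1047/440 / 6 = 349/880

349/880


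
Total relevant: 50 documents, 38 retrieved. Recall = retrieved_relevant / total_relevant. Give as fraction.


Recall = retrieved_relevant / total_relevant
= 38 / 50
= 38 / (38 + 12)
= 19/25

19/25


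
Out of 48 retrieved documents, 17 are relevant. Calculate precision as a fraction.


Precision = relevant_retrieved / total_retrieved
= 17 / 48
= 17 / (17 + 31)
= 17/48

17/48


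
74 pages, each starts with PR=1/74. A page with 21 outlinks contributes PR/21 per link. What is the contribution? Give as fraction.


Initial PR = 1/74 = 1/74
Outlinks = 21
Contribution per link = PR / outlinks
= 1/74 / 21
= 1/1554

1/1554


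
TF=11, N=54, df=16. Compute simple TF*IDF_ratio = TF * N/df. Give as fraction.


TF * (N/df)
= 11 * (54/16)
= 11 * 27/8
= 297/8

297/8


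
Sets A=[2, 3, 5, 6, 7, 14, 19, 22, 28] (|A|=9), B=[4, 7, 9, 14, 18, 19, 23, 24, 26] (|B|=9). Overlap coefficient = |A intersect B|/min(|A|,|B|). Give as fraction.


A intersect B = [7, 14, 19]
|A intersect B| = 3
min(|A|, |B|) = min(9, 9) = 9
Overlap = 3 / 9 = 1/3

1/3


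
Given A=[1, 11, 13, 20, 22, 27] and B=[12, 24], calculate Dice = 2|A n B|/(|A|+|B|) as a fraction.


A intersect B = []
|A intersect B| = 0
|A| = 6, |B| = 2
Dice = 2*0 / (6+2)
= 0 / 8 = 0

0


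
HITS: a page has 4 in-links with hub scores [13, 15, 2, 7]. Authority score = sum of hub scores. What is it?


Authority = sum of hub scores of in-linkers
In-link 1: hub score = 13
In-link 2: hub score = 15
In-link 3: hub score = 2
In-link 4: hub score = 7
Authority = 13 + 15 + 2 + 7 = 37

37


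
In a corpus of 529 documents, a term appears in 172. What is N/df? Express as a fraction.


IDF ratio = N / df
= 529 / 172
= 529/172

529/172


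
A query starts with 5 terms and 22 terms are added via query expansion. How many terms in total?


Original terms: 5
Expansion terms: 22
Total = 5 + 22 = 27

27


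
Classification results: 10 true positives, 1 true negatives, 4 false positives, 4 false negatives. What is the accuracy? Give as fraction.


Accuracy = (TP + TN) / (TP + TN + FP + FN)
TP + TN = 10 + 1 = 11
Total = 10 + 1 + 4 + 4 = 19
Accuracy = 11 / 19 = 11/19

11/19


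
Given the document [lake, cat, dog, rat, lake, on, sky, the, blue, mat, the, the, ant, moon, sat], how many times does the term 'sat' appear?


Document has 15 words
Scanning for 'sat':
Found at positions: [14]
Count = 1

1


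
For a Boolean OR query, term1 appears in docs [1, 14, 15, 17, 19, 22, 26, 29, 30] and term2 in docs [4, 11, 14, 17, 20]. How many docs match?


Boolean OR: find union of posting lists
term1 docs: [1, 14, 15, 17, 19, 22, 26, 29, 30]
term2 docs: [4, 11, 14, 17, 20]
Union: [1, 4, 11, 14, 15, 17, 19, 20, 22, 26, 29, 30]
|union| = 12

12


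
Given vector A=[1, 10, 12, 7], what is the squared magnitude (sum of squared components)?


|A|^2 = sum of squared components
A[0]^2 = 1^2 = 1
A[1]^2 = 10^2 = 100
A[2]^2 = 12^2 = 144
A[3]^2 = 7^2 = 49
Sum = 1 + 100 + 144 + 49 = 294

294


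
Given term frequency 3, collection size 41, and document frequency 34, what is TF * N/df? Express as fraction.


TF * (N/df)
= 3 * (41/34)
= 3 * 41/34
= 123/34

123/34


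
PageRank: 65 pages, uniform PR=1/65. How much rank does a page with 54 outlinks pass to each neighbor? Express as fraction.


Initial PR = 1/65 = 1/65
Outlinks = 54
Contribution per link = PR / outlinks
= 1/65 / 54
= 1/3510

1/3510


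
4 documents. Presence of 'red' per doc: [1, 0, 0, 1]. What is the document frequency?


Checking each document for 'red':
Doc 1: present
Doc 2: absent
Doc 3: absent
Doc 4: present
df = sum of presences = 1 + 0 + 0 + 1 = 2

2


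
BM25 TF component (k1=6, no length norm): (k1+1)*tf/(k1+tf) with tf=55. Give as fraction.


BM25 TF component = (k1+1)*tf / (k1+tf)
k1 = 6, tf = 55
Numerator = (6+1)*55 = 385
Denominator = 6 + 55 = 61
= 385/61 = 385/61

385/61


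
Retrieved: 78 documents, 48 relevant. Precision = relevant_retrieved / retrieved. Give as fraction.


Precision = relevant_retrieved / total_retrieved
= 48 / 78
= 48 / (48 + 30)
= 8/13

8/13


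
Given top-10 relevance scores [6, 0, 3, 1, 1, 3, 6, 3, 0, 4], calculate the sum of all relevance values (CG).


Cumulative Gain = sum of relevance scores
Position 1: rel=6, running sum=6
Position 2: rel=0, running sum=6
Position 3: rel=3, running sum=9
Position 4: rel=1, running sum=10
Position 5: rel=1, running sum=11
Position 6: rel=3, running sum=14
Position 7: rel=6, running sum=20
Position 8: rel=3, running sum=23
Position 9: rel=0, running sum=23
Position 10: rel=4, running sum=27
CG = 27

27


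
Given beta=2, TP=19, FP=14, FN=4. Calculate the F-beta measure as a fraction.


P = TP/(TP+FP) = 19/33 = 19/33
R = TP/(TP+FN) = 19/23 = 19/23
beta^2 = 2^2 = 4
(1 + beta^2) = 5
Numerator = (1+beta^2)*P*R = 1805/759
Denominator = beta^2*P + R = 76/33 + 19/23 = 2375/759
F_beta = 19/25

19/25


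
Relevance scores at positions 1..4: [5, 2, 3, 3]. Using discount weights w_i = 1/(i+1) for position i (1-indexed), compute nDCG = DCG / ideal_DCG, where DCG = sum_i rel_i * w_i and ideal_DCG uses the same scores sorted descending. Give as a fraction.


Position discount weights w_i = 1/(i+1) for i=1..4:
Weights = [1/2, 1/3, 1/4, 1/5]
Actual relevance: [5, 2, 3, 3]
DCG = 5/2 + 2/3 + 3/4 + 3/5 = 271/60
Ideal relevance (sorted desc): [5, 3, 3, 2]
Ideal DCG = 5/2 + 3/3 + 3/4 + 2/5 = 93/20
nDCG = DCG / ideal_DCG = 271/60 / 93/20 = 271/279

271/279


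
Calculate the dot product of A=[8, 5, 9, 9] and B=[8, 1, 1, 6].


Dot product = sum of element-wise products
A[0]*B[0] = 8*8 = 64
A[1]*B[1] = 5*1 = 5
A[2]*B[2] = 9*1 = 9
A[3]*B[3] = 9*6 = 54
Sum = 64 + 5 + 9 + 54 = 132

132


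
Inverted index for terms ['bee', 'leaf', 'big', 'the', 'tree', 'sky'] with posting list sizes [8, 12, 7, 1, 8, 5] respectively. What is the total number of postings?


Summing posting list sizes:
'bee': 8 postings
'leaf': 12 postings
'big': 7 postings
'the': 1 postings
'tree': 8 postings
'sky': 5 postings
Total = 8 + 12 + 7 + 1 + 8 + 5 = 41

41


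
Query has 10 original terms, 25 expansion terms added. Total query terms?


Original terms: 10
Expansion terms: 25
Total = 10 + 25 = 35

35


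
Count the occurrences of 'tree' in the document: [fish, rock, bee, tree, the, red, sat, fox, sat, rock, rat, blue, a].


Document has 13 words
Scanning for 'tree':
Found at positions: [3]
Count = 1

1


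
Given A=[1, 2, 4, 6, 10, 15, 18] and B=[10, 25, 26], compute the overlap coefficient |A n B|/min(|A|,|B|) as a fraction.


A intersect B = [10]
|A intersect B| = 1
min(|A|, |B|) = min(7, 3) = 3
Overlap = 1 / 3 = 1/3

1/3


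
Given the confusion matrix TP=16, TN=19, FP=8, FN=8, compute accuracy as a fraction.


Accuracy = (TP + TN) / (TP + TN + FP + FN)
TP + TN = 16 + 19 = 35
Total = 16 + 19 + 8 + 8 = 51
Accuracy = 35 / 51 = 35/51

35/51


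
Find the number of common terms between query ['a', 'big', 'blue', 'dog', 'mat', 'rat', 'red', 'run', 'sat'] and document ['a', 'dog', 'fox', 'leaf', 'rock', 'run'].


Query terms: ['a', 'big', 'blue', 'dog', 'mat', 'rat', 'red', 'run', 'sat']
Document terms: ['a', 'dog', 'fox', 'leaf', 'rock', 'run']
Common terms: ['a', 'dog', 'run']
Overlap count = 3

3


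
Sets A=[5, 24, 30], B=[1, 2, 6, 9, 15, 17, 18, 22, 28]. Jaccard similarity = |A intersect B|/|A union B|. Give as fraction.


A intersect B = []
|A intersect B| = 0
A union B = [1, 2, 5, 6, 9, 15, 17, 18, 22, 24, 28, 30]
|A union B| = 12
Jaccard = 0/12 = 0

0


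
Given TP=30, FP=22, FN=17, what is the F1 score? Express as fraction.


F1 = 2 * P * R / (P + R)
P = TP/(TP+FP) = 30/52 = 15/26
R = TP/(TP+FN) = 30/47 = 30/47
2 * P * R = 2 * 15/26 * 30/47 = 450/611
P + R = 15/26 + 30/47 = 1485/1222
F1 = 450/611 / 1485/1222 = 20/33

20/33


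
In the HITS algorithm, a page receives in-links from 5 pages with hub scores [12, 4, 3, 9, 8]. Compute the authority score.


Authority = sum of hub scores of in-linkers
In-link 1: hub score = 12
In-link 2: hub score = 4
In-link 3: hub score = 3
In-link 4: hub score = 9
In-link 5: hub score = 8
Authority = 12 + 4 + 3 + 9 + 8 = 36

36


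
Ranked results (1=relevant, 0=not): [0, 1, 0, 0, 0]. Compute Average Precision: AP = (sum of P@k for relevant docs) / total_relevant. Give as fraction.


Computing P@k for each relevant position:
Position 1: not relevant
Position 2: relevant, P@2 = 1/2 = 1/2
Position 3: not relevant
Position 4: not relevant
Position 5: not relevant
Sum of P@k = 1/2 = 1/2
AP = 1/2 / 1 = 1/2

1/2


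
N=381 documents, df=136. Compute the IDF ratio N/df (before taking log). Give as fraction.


IDF ratio = N / df
= 381 / 136
= 381/136

381/136


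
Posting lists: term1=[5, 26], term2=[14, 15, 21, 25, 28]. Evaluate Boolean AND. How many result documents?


Boolean AND: find intersection of posting lists
term1 docs: [5, 26]
term2 docs: [14, 15, 21, 25, 28]
Intersection: []
|intersection| = 0

0


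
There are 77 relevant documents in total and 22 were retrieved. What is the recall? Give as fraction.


Recall = retrieved_relevant / total_relevant
= 22 / 77
= 22 / (22 + 55)
= 2/7

2/7


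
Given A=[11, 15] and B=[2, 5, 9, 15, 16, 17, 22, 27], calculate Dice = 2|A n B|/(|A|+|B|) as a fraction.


A intersect B = [15]
|A intersect B| = 1
|A| = 2, |B| = 8
Dice = 2*1 / (2+8)
= 2 / 10 = 1/5

1/5


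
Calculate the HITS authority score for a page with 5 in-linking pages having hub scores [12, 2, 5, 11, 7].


Authority = sum of hub scores of in-linkers
In-link 1: hub score = 12
In-link 2: hub score = 2
In-link 3: hub score = 5
In-link 4: hub score = 11
In-link 5: hub score = 7
Authority = 12 + 2 + 5 + 11 + 7 = 37

37


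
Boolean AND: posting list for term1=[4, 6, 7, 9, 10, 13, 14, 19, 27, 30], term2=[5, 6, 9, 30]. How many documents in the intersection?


Boolean AND: find intersection of posting lists
term1 docs: [4, 6, 7, 9, 10, 13, 14, 19, 27, 30]
term2 docs: [5, 6, 9, 30]
Intersection: [6, 9, 30]
|intersection| = 3

3


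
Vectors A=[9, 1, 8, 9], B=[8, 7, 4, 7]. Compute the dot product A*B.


Dot product = sum of element-wise products
A[0]*B[0] = 9*8 = 72
A[1]*B[1] = 1*7 = 7
A[2]*B[2] = 8*4 = 32
A[3]*B[3] = 9*7 = 63
Sum = 72 + 7 + 32 + 63 = 174

174


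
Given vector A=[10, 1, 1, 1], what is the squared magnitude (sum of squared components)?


|A|^2 = sum of squared components
A[0]^2 = 10^2 = 100
A[1]^2 = 1^2 = 1
A[2]^2 = 1^2 = 1
A[3]^2 = 1^2 = 1
Sum = 100 + 1 + 1 + 1 = 103

103


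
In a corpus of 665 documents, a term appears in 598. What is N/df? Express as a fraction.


IDF ratio = N / df
= 665 / 598
= 665/598

665/598


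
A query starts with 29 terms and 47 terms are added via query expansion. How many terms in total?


Original terms: 29
Expansion terms: 47
Total = 29 + 47 = 76

76


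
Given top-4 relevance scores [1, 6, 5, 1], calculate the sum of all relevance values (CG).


Cumulative Gain = sum of relevance scores
Position 1: rel=1, running sum=1
Position 2: rel=6, running sum=7
Position 3: rel=5, running sum=12
Position 4: rel=1, running sum=13
CG = 13

13


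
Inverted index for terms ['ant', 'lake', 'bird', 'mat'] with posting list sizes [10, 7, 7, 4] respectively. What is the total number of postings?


Summing posting list sizes:
'ant': 10 postings
'lake': 7 postings
'bird': 7 postings
'mat': 4 postings
Total = 10 + 7 + 7 + 4 = 28

28


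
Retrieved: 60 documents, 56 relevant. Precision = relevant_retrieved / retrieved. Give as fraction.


Precision = relevant_retrieved / total_retrieved
= 56 / 60
= 56 / (56 + 4)
= 14/15

14/15


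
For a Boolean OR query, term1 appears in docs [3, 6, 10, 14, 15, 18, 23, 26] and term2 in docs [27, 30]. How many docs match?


Boolean OR: find union of posting lists
term1 docs: [3, 6, 10, 14, 15, 18, 23, 26]
term2 docs: [27, 30]
Union: [3, 6, 10, 14, 15, 18, 23, 26, 27, 30]
|union| = 10

10


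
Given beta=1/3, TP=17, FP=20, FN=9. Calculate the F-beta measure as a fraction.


P = TP/(TP+FP) = 17/37 = 17/37
R = TP/(TP+FN) = 17/26 = 17/26
beta^2 = 1/3^2 = 1/9
(1 + beta^2) = 10/9
Numerator = (1+beta^2)*P*R = 1445/4329
Denominator = beta^2*P + R = 17/333 + 17/26 = 6103/8658
F_beta = 170/359

170/359


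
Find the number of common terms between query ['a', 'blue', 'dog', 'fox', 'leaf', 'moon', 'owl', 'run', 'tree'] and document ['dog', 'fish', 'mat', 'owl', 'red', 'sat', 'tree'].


Query terms: ['a', 'blue', 'dog', 'fox', 'leaf', 'moon', 'owl', 'run', 'tree']
Document terms: ['dog', 'fish', 'mat', 'owl', 'red', 'sat', 'tree']
Common terms: ['dog', 'owl', 'tree']
Overlap count = 3

3


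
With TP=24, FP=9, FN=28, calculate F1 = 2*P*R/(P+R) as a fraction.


F1 = 2 * P * R / (P + R)
P = TP/(TP+FP) = 24/33 = 8/11
R = TP/(TP+FN) = 24/52 = 6/13
2 * P * R = 2 * 8/11 * 6/13 = 96/143
P + R = 8/11 + 6/13 = 170/143
F1 = 96/143 / 170/143 = 48/85

48/85


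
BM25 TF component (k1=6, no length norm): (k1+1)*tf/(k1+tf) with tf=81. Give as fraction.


BM25 TF component = (k1+1)*tf / (k1+tf)
k1 = 6, tf = 81
Numerator = (6+1)*81 = 567
Denominator = 6 + 81 = 87
= 567/87 = 189/29

189/29


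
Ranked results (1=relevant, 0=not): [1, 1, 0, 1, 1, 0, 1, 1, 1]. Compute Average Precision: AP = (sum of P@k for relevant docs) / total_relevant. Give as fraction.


Computing P@k for each relevant position:
Position 1: relevant, P@1 = 1/1 = 1
Position 2: relevant, P@2 = 2/2 = 1
Position 3: not relevant
Position 4: relevant, P@4 = 3/4 = 3/4
Position 5: relevant, P@5 = 4/5 = 4/5
Position 6: not relevant
Position 7: relevant, P@7 = 5/7 = 5/7
Position 8: relevant, P@8 = 6/8 = 3/4
Position 9: relevant, P@9 = 7/9 = 7/9
Sum of P@k = 1 + 1 + 3/4 + 4/5 + 5/7 + 3/4 + 7/9 = 3649/630
AP = 3649/630 / 7 = 3649/4410

3649/4410


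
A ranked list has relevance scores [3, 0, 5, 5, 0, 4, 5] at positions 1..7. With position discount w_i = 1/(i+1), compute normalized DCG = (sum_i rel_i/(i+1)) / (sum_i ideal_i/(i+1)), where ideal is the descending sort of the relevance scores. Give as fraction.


Position discount weights w_i = 1/(i+1) for i=1..7:
Weights = [1/2, 1/3, 1/4, 1/5, 1/6, 1/7, 1/8]
Actual relevance: [3, 0, 5, 5, 0, 4, 5]
DCG = 3/2 + 0/3 + 5/4 + 5/5 + 0/6 + 4/7 + 5/8 = 277/56
Ideal relevance (sorted desc): [5, 5, 5, 4, 3, 0, 0]
Ideal DCG = 5/2 + 5/3 + 5/4 + 4/5 + 3/6 + 0/7 + 0/8 = 403/60
nDCG = DCG / ideal_DCG = 277/56 / 403/60 = 4155/5642

4155/5642


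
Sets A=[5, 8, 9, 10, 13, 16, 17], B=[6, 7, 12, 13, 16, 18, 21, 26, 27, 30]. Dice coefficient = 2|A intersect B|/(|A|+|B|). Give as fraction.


A intersect B = [13, 16]
|A intersect B| = 2
|A| = 7, |B| = 10
Dice = 2*2 / (7+10)
= 4 / 17 = 4/17

4/17


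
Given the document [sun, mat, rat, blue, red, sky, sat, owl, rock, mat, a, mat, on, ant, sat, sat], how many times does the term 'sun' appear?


Document has 16 words
Scanning for 'sun':
Found at positions: [0]
Count = 1

1


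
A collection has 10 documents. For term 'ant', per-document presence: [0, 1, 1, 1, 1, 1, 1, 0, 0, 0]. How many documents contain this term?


Checking each document for 'ant':
Doc 1: absent
Doc 2: present
Doc 3: present
Doc 4: present
Doc 5: present
Doc 6: present
Doc 7: present
Doc 8: absent
Doc 9: absent
Doc 10: absent
df = sum of presences = 0 + 1 + 1 + 1 + 1 + 1 + 1 + 0 + 0 + 0 = 6

6


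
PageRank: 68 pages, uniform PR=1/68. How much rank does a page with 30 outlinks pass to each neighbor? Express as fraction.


Initial PR = 1/68 = 1/68
Outlinks = 30
Contribution per link = PR / outlinks
= 1/68 / 30
= 1/2040

1/2040


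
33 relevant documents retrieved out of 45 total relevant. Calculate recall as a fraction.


Recall = retrieved_relevant / total_relevant
= 33 / 45
= 33 / (33 + 12)
= 11/15

11/15


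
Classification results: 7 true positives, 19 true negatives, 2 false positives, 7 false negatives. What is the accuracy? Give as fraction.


Accuracy = (TP + TN) / (TP + TN + FP + FN)
TP + TN = 7 + 19 = 26
Total = 7 + 19 + 2 + 7 = 35
Accuracy = 26 / 35 = 26/35

26/35


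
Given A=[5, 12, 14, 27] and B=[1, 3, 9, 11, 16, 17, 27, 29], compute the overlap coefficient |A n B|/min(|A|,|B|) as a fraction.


A intersect B = [27]
|A intersect B| = 1
min(|A|, |B|) = min(4, 8) = 4
Overlap = 1 / 4 = 1/4

1/4


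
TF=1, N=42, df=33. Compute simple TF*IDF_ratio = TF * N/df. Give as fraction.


TF * (N/df)
= 1 * (42/33)
= 1 * 14/11
= 14/11

14/11


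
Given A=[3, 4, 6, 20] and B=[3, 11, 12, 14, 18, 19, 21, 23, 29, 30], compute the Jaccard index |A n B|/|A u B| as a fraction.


A intersect B = [3]
|A intersect B| = 1
A union B = [3, 4, 6, 11, 12, 14, 18, 19, 20, 21, 23, 29, 30]
|A union B| = 13
Jaccard = 1/13 = 1/13

1/13


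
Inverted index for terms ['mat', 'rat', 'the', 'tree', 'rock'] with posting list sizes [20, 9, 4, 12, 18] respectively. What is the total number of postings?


Summing posting list sizes:
'mat': 20 postings
'rat': 9 postings
'the': 4 postings
'tree': 12 postings
'rock': 18 postings
Total = 20 + 9 + 4 + 12 + 18 = 63

63


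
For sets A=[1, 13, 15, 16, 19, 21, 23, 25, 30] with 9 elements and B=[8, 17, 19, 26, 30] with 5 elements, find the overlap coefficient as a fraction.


A intersect B = [19, 30]
|A intersect B| = 2
min(|A|, |B|) = min(9, 5) = 5
Overlap = 2 / 5 = 2/5

2/5


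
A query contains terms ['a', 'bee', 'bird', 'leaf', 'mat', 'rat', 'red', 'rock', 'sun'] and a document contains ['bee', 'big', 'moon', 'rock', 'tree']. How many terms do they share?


Query terms: ['a', 'bee', 'bird', 'leaf', 'mat', 'rat', 'red', 'rock', 'sun']
Document terms: ['bee', 'big', 'moon', 'rock', 'tree']
Common terms: ['bee', 'rock']
Overlap count = 2

2


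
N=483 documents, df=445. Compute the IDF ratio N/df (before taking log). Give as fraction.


IDF ratio = N / df
= 483 / 445
= 483/445

483/445


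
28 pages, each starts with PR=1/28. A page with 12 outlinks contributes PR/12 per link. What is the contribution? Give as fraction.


Initial PR = 1/28 = 1/28
Outlinks = 12
Contribution per link = PR / outlinks
= 1/28 / 12
= 1/336

1/336


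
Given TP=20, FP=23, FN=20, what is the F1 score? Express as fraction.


F1 = 2 * P * R / (P + R)
P = TP/(TP+FP) = 20/43 = 20/43
R = TP/(TP+FN) = 20/40 = 1/2
2 * P * R = 2 * 20/43 * 1/2 = 20/43
P + R = 20/43 + 1/2 = 83/86
F1 = 20/43 / 83/86 = 40/83

40/83


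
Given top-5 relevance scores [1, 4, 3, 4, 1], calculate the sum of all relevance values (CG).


Cumulative Gain = sum of relevance scores
Position 1: rel=1, running sum=1
Position 2: rel=4, running sum=5
Position 3: rel=3, running sum=8
Position 4: rel=4, running sum=12
Position 5: rel=1, running sum=13
CG = 13

13


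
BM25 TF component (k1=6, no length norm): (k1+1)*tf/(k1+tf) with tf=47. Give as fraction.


BM25 TF component = (k1+1)*tf / (k1+tf)
k1 = 6, tf = 47
Numerator = (6+1)*47 = 329
Denominator = 6 + 47 = 53
= 329/53 = 329/53

329/53


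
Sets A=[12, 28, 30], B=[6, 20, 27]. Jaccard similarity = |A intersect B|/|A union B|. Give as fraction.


A intersect B = []
|A intersect B| = 0
A union B = [6, 12, 20, 27, 28, 30]
|A union B| = 6
Jaccard = 0/6 = 0

0


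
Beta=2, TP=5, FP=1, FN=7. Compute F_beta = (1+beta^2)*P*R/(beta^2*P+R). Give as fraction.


P = TP/(TP+FP) = 5/6 = 5/6
R = TP/(TP+FN) = 5/12 = 5/12
beta^2 = 2^2 = 4
(1 + beta^2) = 5
Numerator = (1+beta^2)*P*R = 125/72
Denominator = beta^2*P + R = 10/3 + 5/12 = 15/4
F_beta = 25/54

25/54


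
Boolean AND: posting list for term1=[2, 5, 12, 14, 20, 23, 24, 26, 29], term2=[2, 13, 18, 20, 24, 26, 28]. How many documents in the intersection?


Boolean AND: find intersection of posting lists
term1 docs: [2, 5, 12, 14, 20, 23, 24, 26, 29]
term2 docs: [2, 13, 18, 20, 24, 26, 28]
Intersection: [2, 20, 24, 26]
|intersection| = 4

4


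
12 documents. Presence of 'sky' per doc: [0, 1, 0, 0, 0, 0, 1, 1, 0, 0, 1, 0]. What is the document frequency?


Checking each document for 'sky':
Doc 1: absent
Doc 2: present
Doc 3: absent
Doc 4: absent
Doc 5: absent
Doc 6: absent
Doc 7: present
Doc 8: present
Doc 9: absent
Doc 10: absent
Doc 11: present
Doc 12: absent
df = sum of presences = 0 + 1 + 0 + 0 + 0 + 0 + 1 + 1 + 0 + 0 + 1 + 0 = 4

4


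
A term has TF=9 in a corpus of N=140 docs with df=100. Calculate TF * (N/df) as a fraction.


TF * (N/df)
= 9 * (140/100)
= 9 * 7/5
= 63/5

63/5


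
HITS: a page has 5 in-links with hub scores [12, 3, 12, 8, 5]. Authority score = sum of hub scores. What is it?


Authority = sum of hub scores of in-linkers
In-link 1: hub score = 12
In-link 2: hub score = 3
In-link 3: hub score = 12
In-link 4: hub score = 8
In-link 5: hub score = 5
Authority = 12 + 3 + 12 + 8 + 5 = 40

40


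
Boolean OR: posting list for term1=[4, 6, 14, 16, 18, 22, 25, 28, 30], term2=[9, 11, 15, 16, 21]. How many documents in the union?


Boolean OR: find union of posting lists
term1 docs: [4, 6, 14, 16, 18, 22, 25, 28, 30]
term2 docs: [9, 11, 15, 16, 21]
Union: [4, 6, 9, 11, 14, 15, 16, 18, 21, 22, 25, 28, 30]
|union| = 13

13


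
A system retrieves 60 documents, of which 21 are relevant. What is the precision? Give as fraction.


Precision = relevant_retrieved / total_retrieved
= 21 / 60
= 21 / (21 + 39)
= 7/20

7/20


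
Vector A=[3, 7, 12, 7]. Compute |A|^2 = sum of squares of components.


|A|^2 = sum of squared components
A[0]^2 = 3^2 = 9
A[1]^2 = 7^2 = 49
A[2]^2 = 12^2 = 144
A[3]^2 = 7^2 = 49
Sum = 9 + 49 + 144 + 49 = 251

251


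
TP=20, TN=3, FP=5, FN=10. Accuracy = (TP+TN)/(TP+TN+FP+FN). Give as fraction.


Accuracy = (TP + TN) / (TP + TN + FP + FN)
TP + TN = 20 + 3 = 23
Total = 20 + 3 + 5 + 10 = 38
Accuracy = 23 / 38 = 23/38

23/38


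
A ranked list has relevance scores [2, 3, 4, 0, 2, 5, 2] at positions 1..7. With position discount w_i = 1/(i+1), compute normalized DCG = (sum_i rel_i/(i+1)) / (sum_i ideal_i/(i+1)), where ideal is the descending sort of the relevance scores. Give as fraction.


Position discount weights w_i = 1/(i+1) for i=1..7:
Weights = [1/2, 1/3, 1/4, 1/5, 1/6, 1/7, 1/8]
Actual relevance: [2, 3, 4, 0, 2, 5, 2]
DCG = 2/2 + 3/3 + 4/4 + 0/5 + 2/6 + 5/7 + 2/8 = 361/84
Ideal relevance (sorted desc): [5, 4, 3, 2, 2, 2, 0]
Ideal DCG = 5/2 + 4/3 + 3/4 + 2/5 + 2/6 + 2/7 + 0/8 = 2353/420
nDCG = DCG / ideal_DCG = 361/84 / 2353/420 = 1805/2353

1805/2353


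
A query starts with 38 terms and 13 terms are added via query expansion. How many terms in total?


Original terms: 38
Expansion terms: 13
Total = 38 + 13 = 51

51


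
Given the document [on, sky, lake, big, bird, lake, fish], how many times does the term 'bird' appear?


Document has 7 words
Scanning for 'bird':
Found at positions: [4]
Count = 1

1


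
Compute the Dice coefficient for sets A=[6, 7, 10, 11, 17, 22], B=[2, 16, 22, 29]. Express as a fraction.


A intersect B = [22]
|A intersect B| = 1
|A| = 6, |B| = 4
Dice = 2*1 / (6+4)
= 2 / 10 = 1/5

1/5


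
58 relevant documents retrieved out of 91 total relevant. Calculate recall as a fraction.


Recall = retrieved_relevant / total_relevant
= 58 / 91
= 58 / (58 + 33)
= 58/91

58/91


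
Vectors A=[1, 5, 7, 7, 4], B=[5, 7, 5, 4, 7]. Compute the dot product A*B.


Dot product = sum of element-wise products
A[0]*B[0] = 1*5 = 5
A[1]*B[1] = 5*7 = 35
A[2]*B[2] = 7*5 = 35
A[3]*B[3] = 7*4 = 28
A[4]*B[4] = 4*7 = 28
Sum = 5 + 35 + 35 + 28 + 28 = 131

131


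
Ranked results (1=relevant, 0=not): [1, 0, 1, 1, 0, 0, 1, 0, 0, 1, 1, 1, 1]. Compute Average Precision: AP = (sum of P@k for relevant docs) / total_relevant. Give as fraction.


Computing P@k for each relevant position:
Position 1: relevant, P@1 = 1/1 = 1
Position 2: not relevant
Position 3: relevant, P@3 = 2/3 = 2/3
Position 4: relevant, P@4 = 3/4 = 3/4
Position 5: not relevant
Position 6: not relevant
Position 7: relevant, P@7 = 4/7 = 4/7
Position 8: not relevant
Position 9: not relevant
Position 10: relevant, P@10 = 5/10 = 1/2
Position 11: relevant, P@11 = 6/11 = 6/11
Position 12: relevant, P@12 = 7/12 = 7/12
Position 13: relevant, P@13 = 8/13 = 8/13
Sum of P@k = 1 + 2/3 + 3/4 + 4/7 + 1/2 + 6/11 + 7/12 + 8/13 = 10475/2002
AP = 10475/2002 / 8 = 10475/16016

10475/16016


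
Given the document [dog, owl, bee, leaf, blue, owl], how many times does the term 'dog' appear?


Document has 6 words
Scanning for 'dog':
Found at positions: [0]
Count = 1

1


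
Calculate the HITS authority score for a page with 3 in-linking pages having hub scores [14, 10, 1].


Authority = sum of hub scores of in-linkers
In-link 1: hub score = 14
In-link 2: hub score = 10
In-link 3: hub score = 1
Authority = 14 + 10 + 1 = 25

25


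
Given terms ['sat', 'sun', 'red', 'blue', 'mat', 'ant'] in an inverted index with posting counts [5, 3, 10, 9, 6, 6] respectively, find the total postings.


Summing posting list sizes:
'sat': 5 postings
'sun': 3 postings
'red': 10 postings
'blue': 9 postings
'mat': 6 postings
'ant': 6 postings
Total = 5 + 3 + 10 + 9 + 6 + 6 = 39

39


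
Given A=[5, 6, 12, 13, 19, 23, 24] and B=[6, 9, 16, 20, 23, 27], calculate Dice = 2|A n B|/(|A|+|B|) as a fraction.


A intersect B = [6, 23]
|A intersect B| = 2
|A| = 7, |B| = 6
Dice = 2*2 / (7+6)
= 4 / 13 = 4/13

4/13


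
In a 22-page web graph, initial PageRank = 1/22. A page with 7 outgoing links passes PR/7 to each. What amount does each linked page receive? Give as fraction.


Initial PR = 1/22 = 1/22
Outlinks = 7
Contribution per link = PR / outlinks
= 1/22 / 7
= 1/154

1/154


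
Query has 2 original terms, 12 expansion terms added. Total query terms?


Original terms: 2
Expansion terms: 12
Total = 2 + 12 = 14

14


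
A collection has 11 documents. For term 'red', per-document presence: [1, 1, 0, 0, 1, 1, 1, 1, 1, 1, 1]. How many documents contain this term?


Checking each document for 'red':
Doc 1: present
Doc 2: present
Doc 3: absent
Doc 4: absent
Doc 5: present
Doc 6: present
Doc 7: present
Doc 8: present
Doc 9: present
Doc 10: present
Doc 11: present
df = sum of presences = 1 + 1 + 0 + 0 + 1 + 1 + 1 + 1 + 1 + 1 + 1 = 9

9


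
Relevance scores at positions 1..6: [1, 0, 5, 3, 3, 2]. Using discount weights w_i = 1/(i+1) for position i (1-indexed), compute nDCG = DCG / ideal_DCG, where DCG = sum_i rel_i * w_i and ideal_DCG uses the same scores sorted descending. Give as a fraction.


Position discount weights w_i = 1/(i+1) for i=1..6:
Weights = [1/2, 1/3, 1/4, 1/5, 1/6, 1/7]
Actual relevance: [1, 0, 5, 3, 3, 2]
DCG = 1/2 + 0/3 + 5/4 + 3/5 + 3/6 + 2/7 = 439/140
Ideal relevance (sorted desc): [5, 3, 3, 2, 1, 0]
Ideal DCG = 5/2 + 3/3 + 3/4 + 2/5 + 1/6 + 0/7 = 289/60
nDCG = DCG / ideal_DCG = 439/140 / 289/60 = 1317/2023

1317/2023


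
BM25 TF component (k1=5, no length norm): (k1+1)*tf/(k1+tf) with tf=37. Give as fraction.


BM25 TF component = (k1+1)*tf / (k1+tf)
k1 = 5, tf = 37
Numerator = (5+1)*37 = 222
Denominator = 5 + 37 = 42
= 222/42 = 37/7

37/7


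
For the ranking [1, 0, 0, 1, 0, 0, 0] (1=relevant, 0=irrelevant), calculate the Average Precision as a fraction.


Computing P@k for each relevant position:
Position 1: relevant, P@1 = 1/1 = 1
Position 2: not relevant
Position 3: not relevant
Position 4: relevant, P@4 = 2/4 = 1/2
Position 5: not relevant
Position 6: not relevant
Position 7: not relevant
Sum of P@k = 1 + 1/2 = 3/2
AP = 3/2 / 2 = 3/4

3/4


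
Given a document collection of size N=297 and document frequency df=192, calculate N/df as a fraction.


IDF ratio = N / df
= 297 / 192
= 99/64

99/64


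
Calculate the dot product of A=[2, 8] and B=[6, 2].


Dot product = sum of element-wise products
A[0]*B[0] = 2*6 = 12
A[1]*B[1] = 8*2 = 16
Sum = 12 + 16 = 28

28


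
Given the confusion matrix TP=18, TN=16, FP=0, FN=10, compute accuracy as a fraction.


Accuracy = (TP + TN) / (TP + TN + FP + FN)
TP + TN = 18 + 16 = 34
Total = 18 + 16 + 0 + 10 = 44
Accuracy = 34 / 44 = 17/22

17/22


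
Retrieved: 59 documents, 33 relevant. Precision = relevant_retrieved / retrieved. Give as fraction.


Precision = relevant_retrieved / total_retrieved
= 33 / 59
= 33 / (33 + 26)
= 33/59

33/59


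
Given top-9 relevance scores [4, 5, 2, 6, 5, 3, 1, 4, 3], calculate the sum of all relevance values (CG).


Cumulative Gain = sum of relevance scores
Position 1: rel=4, running sum=4
Position 2: rel=5, running sum=9
Position 3: rel=2, running sum=11
Position 4: rel=6, running sum=17
Position 5: rel=5, running sum=22
Position 6: rel=3, running sum=25
Position 7: rel=1, running sum=26
Position 8: rel=4, running sum=30
Position 9: rel=3, running sum=33
CG = 33

33


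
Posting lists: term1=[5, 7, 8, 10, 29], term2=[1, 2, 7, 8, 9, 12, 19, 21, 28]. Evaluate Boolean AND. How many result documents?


Boolean AND: find intersection of posting lists
term1 docs: [5, 7, 8, 10, 29]
term2 docs: [1, 2, 7, 8, 9, 12, 19, 21, 28]
Intersection: [7, 8]
|intersection| = 2

2


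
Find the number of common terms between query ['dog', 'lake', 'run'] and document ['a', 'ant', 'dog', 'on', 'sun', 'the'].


Query terms: ['dog', 'lake', 'run']
Document terms: ['a', 'ant', 'dog', 'on', 'sun', 'the']
Common terms: ['dog']
Overlap count = 1

1


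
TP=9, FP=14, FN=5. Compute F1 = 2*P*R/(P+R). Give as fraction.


F1 = 2 * P * R / (P + R)
P = TP/(TP+FP) = 9/23 = 9/23
R = TP/(TP+FN) = 9/14 = 9/14
2 * P * R = 2 * 9/23 * 9/14 = 81/161
P + R = 9/23 + 9/14 = 333/322
F1 = 81/161 / 333/322 = 18/37

18/37


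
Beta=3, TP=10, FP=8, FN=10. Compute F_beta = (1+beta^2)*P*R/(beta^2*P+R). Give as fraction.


P = TP/(TP+FP) = 10/18 = 5/9
R = TP/(TP+FN) = 10/20 = 1/2
beta^2 = 3^2 = 9
(1 + beta^2) = 10
Numerator = (1+beta^2)*P*R = 25/9
Denominator = beta^2*P + R = 5 + 1/2 = 11/2
F_beta = 50/99

50/99


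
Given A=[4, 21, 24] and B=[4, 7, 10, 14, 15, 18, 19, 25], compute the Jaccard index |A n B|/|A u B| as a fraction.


A intersect B = [4]
|A intersect B| = 1
A union B = [4, 7, 10, 14, 15, 18, 19, 21, 24, 25]
|A union B| = 10
Jaccard = 1/10 = 1/10

1/10


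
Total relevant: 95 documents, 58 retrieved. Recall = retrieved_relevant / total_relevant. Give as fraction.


Recall = retrieved_relevant / total_relevant
= 58 / 95
= 58 / (58 + 37)
= 58/95

58/95


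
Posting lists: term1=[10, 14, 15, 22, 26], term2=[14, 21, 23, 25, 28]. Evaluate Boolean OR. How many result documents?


Boolean OR: find union of posting lists
term1 docs: [10, 14, 15, 22, 26]
term2 docs: [14, 21, 23, 25, 28]
Union: [10, 14, 15, 21, 22, 23, 25, 26, 28]
|union| = 9

9


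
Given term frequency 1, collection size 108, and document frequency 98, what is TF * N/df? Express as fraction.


TF * (N/df)
= 1 * (108/98)
= 1 * 54/49
= 54/49

54/49


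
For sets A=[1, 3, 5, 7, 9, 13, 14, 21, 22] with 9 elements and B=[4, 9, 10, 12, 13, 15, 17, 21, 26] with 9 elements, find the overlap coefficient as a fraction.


A intersect B = [9, 13, 21]
|A intersect B| = 3
min(|A|, |B|) = min(9, 9) = 9
Overlap = 3 / 9 = 1/3

1/3


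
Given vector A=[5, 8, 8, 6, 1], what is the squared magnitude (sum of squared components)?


|A|^2 = sum of squared components
A[0]^2 = 5^2 = 25
A[1]^2 = 8^2 = 64
A[2]^2 = 8^2 = 64
A[3]^2 = 6^2 = 36
A[4]^2 = 1^2 = 1
Sum = 25 + 64 + 64 + 36 + 1 = 190

190


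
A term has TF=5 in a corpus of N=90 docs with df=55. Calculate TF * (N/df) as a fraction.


TF * (N/df)
= 5 * (90/55)
= 5 * 18/11
= 90/11

90/11


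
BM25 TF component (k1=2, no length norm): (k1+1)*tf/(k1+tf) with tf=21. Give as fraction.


BM25 TF component = (k1+1)*tf / (k1+tf)
k1 = 2, tf = 21
Numerator = (2+1)*21 = 63
Denominator = 2 + 21 = 23
= 63/23 = 63/23

63/23


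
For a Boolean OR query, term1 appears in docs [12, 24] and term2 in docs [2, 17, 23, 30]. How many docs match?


Boolean OR: find union of posting lists
term1 docs: [12, 24]
term2 docs: [2, 17, 23, 30]
Union: [2, 12, 17, 23, 24, 30]
|union| = 6

6


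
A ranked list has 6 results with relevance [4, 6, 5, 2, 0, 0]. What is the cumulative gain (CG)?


Cumulative Gain = sum of relevance scores
Position 1: rel=4, running sum=4
Position 2: rel=6, running sum=10
Position 3: rel=5, running sum=15
Position 4: rel=2, running sum=17
Position 5: rel=0, running sum=17
Position 6: rel=0, running sum=17
CG = 17

17
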